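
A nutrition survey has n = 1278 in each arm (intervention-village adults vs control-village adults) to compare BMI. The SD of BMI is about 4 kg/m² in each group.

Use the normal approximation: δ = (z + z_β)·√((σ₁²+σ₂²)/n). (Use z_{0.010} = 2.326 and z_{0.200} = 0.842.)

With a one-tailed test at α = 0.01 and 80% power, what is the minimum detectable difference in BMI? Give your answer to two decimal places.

Minimum detectable difference ≈ 0.50 kg/m²

δ = (z_α + z_β) · √((σ₁²+σ₂²)/n)
  = (2.326 + 0.842) · √(32/1278)
  = 3.168 · √0.02504
  = 3.168 · 0.1582
  = 0.5013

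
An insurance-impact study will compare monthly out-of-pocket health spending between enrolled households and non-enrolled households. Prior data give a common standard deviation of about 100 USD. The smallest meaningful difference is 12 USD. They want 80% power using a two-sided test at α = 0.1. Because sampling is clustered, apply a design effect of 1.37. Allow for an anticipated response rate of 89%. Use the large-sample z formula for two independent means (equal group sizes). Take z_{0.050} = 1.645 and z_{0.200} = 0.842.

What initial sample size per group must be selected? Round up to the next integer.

n = 1323 per group

n = (z_{α/2} + z_β)² · (σ₁² + σ₂²) / δ²
  = (1.645 + 0.842)² · (2·100² = 20000) / 12²
  = 6.1852 · 20000 / 144
  = 859.05
Design effect: 1.37 × 859.05 = 1176.90.
Adjust for 89% response: 1176.90 / 0.89 = 1322.36.
Round up → n = 1323 per group.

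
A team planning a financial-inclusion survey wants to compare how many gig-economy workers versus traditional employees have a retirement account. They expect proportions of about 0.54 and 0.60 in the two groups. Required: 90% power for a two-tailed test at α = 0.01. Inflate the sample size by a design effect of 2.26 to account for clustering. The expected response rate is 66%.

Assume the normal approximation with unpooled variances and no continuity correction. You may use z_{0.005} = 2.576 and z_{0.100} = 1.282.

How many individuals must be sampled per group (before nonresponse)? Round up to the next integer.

n = 6915 per group

n = (z_{α/2} + z_β)² · [p₁(1−p₁) + p₂(1−p₂)] / (p₁ − p₂)²
  = (2.576 + 1.282)² · (0.54·0.46 + 0.60·0.40) / (-0.06)²
  = (3.858)² · (0.2484 + 0.2400) / 0.0036
  = 14.8842 · 0.4884 / 0.0036
  = 2019.28
Design effect: 2.26 × 2019.28 = 4563.58.
Adjust for 66% response: 4563.58 / 0.66 = 6914.52.
Round up → n = 6915 per group.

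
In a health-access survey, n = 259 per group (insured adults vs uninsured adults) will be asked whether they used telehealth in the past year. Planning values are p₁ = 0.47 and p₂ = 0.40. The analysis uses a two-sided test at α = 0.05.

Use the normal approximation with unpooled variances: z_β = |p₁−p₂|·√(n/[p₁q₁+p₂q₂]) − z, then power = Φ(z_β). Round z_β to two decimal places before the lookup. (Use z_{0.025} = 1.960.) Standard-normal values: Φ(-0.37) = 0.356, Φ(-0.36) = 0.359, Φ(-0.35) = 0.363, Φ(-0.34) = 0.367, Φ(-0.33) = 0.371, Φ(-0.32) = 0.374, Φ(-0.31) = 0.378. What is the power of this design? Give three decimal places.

Power ≈ 0.363

z_β = |p₁−p₂|·√(n/[p₁q₁+p₂q₂]) − z_{α/2}
    = 0.07 · √(259/0.4891) − 1.960
    = 0.07 · 23.0118 − 1.960
    = 1.6108 − 1.960 = -0.3492 → -0.35
Power = Φ(-0.35) = 0.363.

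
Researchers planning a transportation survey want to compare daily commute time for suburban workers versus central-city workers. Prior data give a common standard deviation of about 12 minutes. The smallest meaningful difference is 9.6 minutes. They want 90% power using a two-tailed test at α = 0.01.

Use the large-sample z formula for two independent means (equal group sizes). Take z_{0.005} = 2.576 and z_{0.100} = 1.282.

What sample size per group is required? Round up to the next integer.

n = (z_{α/2} + z_β)² · (σ₁² + σ₂²) / δ²
  = (2.576 + 1.282)² · (2·12² = 288) / 9.6²
  = 14.8842 · 288 / 92.16
  = 46.51
Round up → n = 47 per group.

n = 47 per group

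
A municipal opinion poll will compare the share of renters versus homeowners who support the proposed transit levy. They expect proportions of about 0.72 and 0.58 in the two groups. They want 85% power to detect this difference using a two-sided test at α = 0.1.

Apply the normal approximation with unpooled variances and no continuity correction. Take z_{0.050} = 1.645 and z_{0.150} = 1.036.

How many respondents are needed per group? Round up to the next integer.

n = 164 per group

n = (z_{α/2} + z_β)² · [p₁(1−p₁) + p₂(1−p₂)] / (p₁ − p₂)²
  = (1.645 + 1.036)² · (0.72·0.28 + 0.58·0.42) / (0.14)²
  = (2.681)² · (0.2016 + 0.2436) / 0.0196
  = 7.1878 · 0.4452 / 0.0196
  = 163.26
Round up → n = 164 per group.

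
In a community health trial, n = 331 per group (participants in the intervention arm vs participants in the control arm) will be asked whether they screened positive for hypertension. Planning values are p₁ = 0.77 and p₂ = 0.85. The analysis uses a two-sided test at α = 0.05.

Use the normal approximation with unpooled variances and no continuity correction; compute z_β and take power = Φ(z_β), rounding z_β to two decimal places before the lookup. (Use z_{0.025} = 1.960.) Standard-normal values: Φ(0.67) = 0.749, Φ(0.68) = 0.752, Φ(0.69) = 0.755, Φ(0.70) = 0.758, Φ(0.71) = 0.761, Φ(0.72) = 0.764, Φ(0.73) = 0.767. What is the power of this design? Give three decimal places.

z_β = |p₁−p₂|·√(n/[p₁q₁+p₂q₂]) − z_{α/2}
    = 0.08 · √(331/0.3046) − 1.960
    = 0.08 · 32.9647 − 1.960
    = 2.6372 − 1.960 = 0.6772 → 0.68
Power = Φ(0.68) = 0.752.

Power ≈ 0.752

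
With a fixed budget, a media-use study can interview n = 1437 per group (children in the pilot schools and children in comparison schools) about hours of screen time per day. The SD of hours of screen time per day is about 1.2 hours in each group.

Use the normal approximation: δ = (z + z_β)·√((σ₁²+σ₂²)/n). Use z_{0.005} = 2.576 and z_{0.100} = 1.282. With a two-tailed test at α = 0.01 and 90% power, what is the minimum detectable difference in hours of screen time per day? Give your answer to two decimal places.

δ = (z_{α/2} + z_β) · √((σ₁²+σ₂²)/n)
  = (2.576 + 1.282) · √(2.88/1437)
  = 3.858 · √0.002
  = 3.858 · 0.0448
  = 0.1727

Minimum detectable difference ≈ 0.17 hours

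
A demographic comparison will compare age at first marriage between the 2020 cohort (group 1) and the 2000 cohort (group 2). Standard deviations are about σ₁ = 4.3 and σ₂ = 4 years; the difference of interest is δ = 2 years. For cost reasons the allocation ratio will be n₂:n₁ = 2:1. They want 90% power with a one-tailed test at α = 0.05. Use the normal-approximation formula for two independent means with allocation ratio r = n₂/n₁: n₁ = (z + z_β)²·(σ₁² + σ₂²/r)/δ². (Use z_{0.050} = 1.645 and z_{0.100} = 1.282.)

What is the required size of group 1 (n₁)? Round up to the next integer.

n₁ = (z_α + z_β)² · (σ₁² + σ₂²/r) / δ²
   = (1.645 + 1.282)² · (4.3² + 4²/2) / 2²
   = 8.5673 · (18.49 + 8) / 4
   = 8.5673 · 26.49 / 4
   = 56.74
Round up → n₁ = 57; n₂ = r·n₁ = 2 × 57 = 114.

n₁ = 57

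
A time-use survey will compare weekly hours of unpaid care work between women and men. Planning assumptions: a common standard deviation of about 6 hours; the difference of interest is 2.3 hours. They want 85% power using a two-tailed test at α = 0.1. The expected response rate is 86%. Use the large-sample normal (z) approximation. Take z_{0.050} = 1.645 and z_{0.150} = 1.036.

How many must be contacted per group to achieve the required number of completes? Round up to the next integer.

n = (z_{α/2} + z_β)² · (σ₁² + σ₂²) / δ²
  = (1.645 + 1.036)² · (2·6² = 72) / 2.3²
  = 7.1878 · 72 / 5.29
  = 97.83
Adjust for 86% response: 97.83 / 0.86 = 113.76.
Round up → n = 114 per group.

n = 114 per group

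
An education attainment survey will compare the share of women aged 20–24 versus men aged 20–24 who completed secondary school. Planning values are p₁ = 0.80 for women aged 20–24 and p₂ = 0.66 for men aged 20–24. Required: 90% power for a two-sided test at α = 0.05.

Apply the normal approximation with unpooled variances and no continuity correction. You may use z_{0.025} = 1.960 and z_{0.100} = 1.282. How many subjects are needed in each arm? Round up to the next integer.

n = 207 per group

n = (z_{α/2} + z_β)² · [p₁(1−p₁) + p₂(1−p₂)] / (p₁ − p₂)²
  = (1.960 + 1.282)² · (0.80·0.20 + 0.66·0.34) / (0.14)²
  = (3.242)² · (0.1600 + 0.2244) / 0.0196
  = 10.5106 · 0.3844 / 0.0196
  = 206.14
Round up → n = 207 per group.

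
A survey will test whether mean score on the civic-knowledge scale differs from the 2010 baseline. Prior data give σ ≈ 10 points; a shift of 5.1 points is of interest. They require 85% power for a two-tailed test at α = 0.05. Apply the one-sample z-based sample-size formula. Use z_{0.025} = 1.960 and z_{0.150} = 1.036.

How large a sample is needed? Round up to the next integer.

n = (z_{α/2} + z_β)² · σ² / δ²
  = (1.960 + 1.036)² · 10² / 5.1²
  = 8.9760 · 100 / 26.01
  = 34.51
Round up → n = 35.

n = 35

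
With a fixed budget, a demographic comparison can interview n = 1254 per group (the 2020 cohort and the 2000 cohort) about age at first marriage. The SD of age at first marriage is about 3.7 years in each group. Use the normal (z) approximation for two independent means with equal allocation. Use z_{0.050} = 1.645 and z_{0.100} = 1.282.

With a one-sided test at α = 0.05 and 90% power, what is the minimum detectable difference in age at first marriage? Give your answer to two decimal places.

δ = (z_α + z_β) · √((σ₁²+σ₂²)/n)
  = (1.645 + 1.282) · √(27.38/1254)
  = 2.927 · √0.02183
  = 2.927 · 0.1478
  = 0.4325

Minimum detectable difference ≈ 0.43 years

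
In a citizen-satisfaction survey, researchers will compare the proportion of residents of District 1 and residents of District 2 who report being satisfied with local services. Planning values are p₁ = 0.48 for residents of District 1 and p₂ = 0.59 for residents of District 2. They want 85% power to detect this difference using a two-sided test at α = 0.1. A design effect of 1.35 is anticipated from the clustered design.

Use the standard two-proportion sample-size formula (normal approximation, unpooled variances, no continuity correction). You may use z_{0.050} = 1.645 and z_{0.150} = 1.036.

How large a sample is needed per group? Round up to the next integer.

n = 395 per group

n = (z_{α/2} + z_β)² · [p₁(1−p₁) + p₂(1−p₂)] / (p₁ − p₂)²
  = (1.645 + 1.036)² · (0.48·0.52 + 0.59·0.41) / (-0.11)²
  = (2.681)² · (0.2496 + 0.2419) / 0.0121
  = 7.1878 · 0.4915 / 0.0121
  = 291.97
Design effect: 1.35 × 291.97 = 394.15.
Round up → n = 395 per group.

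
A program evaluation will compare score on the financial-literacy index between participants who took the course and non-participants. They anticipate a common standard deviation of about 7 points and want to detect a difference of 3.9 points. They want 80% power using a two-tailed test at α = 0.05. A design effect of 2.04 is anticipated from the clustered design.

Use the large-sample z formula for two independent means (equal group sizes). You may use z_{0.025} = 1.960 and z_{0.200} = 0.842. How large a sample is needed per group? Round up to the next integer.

n = 104 per group

n = (z_{α/2} + z_β)² · (σ₁² + σ₂²) / δ²
  = (1.960 + 0.842)² · (2·7² = 98) / 3.9²
  = 7.8512 · 98 / 15.21
  = 50.59
Design effect: 2.04 × 50.59 = 103.20.
Round up → n = 104 per group.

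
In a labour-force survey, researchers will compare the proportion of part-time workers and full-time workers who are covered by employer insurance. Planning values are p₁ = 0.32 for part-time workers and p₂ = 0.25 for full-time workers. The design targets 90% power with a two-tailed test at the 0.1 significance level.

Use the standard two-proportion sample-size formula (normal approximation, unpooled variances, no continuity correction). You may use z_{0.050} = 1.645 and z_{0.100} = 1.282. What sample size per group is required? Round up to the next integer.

n = 709 per group

n = (z_{α/2} + z_β)² · [p₁(1−p₁) + p₂(1−p₂)] / (p₁ − p₂)²
  = (1.645 + 1.282)² · (0.32·0.68 + 0.25·0.75) / (0.07)²
  = (2.927)² · (0.2176 + 0.1875) / 0.0049
  = 8.5673 · 0.4051 / 0.0049
  = 708.29
Round up → n = 709 per group.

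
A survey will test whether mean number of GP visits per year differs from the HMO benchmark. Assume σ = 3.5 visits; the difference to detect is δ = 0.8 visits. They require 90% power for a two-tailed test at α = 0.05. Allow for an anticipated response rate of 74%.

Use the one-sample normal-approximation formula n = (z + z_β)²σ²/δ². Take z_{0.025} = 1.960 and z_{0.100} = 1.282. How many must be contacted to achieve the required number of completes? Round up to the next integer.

n = (z_{α/2} + z_β)² · σ² / δ²
  = (1.960 + 1.282)² · 3.5² / 0.8²
  = 10.5106 · 12.25 / 0.64
  = 201.18
Adjust for 74% response: 201.18 / 0.74 = 271.86.
Round up → n = 272.

n = 272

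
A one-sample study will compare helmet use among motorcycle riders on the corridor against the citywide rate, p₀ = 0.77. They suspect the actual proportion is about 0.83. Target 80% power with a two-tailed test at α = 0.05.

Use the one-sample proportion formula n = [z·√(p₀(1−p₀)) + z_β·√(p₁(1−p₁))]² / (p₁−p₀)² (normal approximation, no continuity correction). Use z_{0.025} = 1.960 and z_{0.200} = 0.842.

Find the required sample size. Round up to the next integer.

n = 362

n = [z_{α/2}·√(p₀q₀) + z_β·√(p₁q₁)]² / (p₁ − p₀)²
  = [1.960·√(0.77·0.23) + 0.842·√(0.83·0.17)]² / (0.06)²
  = [1.960·0.4208 + 0.842·0.3756]² / 0.0036
  = [1.1411]² / 0.0036
  = 361.71
Round up → n = 362.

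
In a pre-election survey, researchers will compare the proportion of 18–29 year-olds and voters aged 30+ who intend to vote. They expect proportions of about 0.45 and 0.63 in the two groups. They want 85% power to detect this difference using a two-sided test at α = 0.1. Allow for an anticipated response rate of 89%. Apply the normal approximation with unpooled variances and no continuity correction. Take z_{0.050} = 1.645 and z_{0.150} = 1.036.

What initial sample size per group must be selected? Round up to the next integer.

n = 120 per group

n = (z_{α/2} + z_β)² · [p₁(1−p₁) + p₂(1−p₂)] / (p₁ − p₂)²
  = (1.645 + 1.036)² · (0.45·0.55 + 0.63·0.37) / (-0.18)²
  = (2.681)² · (0.2475 + 0.2331) / 0.0324
  = 7.1878 · 0.4806 / 0.0324
  = 106.62
Adjust for 89% response: 106.62 / 0.89 = 119.80.
Round up → n = 120 per group.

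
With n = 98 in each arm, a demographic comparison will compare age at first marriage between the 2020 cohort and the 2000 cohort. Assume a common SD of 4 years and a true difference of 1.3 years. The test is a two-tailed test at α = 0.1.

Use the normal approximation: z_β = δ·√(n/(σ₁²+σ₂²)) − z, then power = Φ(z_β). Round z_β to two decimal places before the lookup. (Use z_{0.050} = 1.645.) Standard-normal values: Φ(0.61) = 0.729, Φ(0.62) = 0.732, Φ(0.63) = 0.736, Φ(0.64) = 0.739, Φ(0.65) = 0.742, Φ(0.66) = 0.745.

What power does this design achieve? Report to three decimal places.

Power ≈ 0.736

z_β = δ·√(n/(σ₁²+σ₂²)) − z_{α/2}
    = 1.3 · √(98/32) − 1.645
    = 1.3 · 1.75000 − 1.645
    = 2.2750 − 1.645 = 0.6300 → 0.63
Power = Φ(0.63) = 0.736.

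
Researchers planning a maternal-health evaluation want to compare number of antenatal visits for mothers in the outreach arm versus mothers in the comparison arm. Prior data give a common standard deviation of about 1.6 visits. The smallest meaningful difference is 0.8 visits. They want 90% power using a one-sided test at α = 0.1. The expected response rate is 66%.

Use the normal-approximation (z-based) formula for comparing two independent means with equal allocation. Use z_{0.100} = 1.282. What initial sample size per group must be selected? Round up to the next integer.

n = (z_α + z_β)² · (σ₁² + σ₂²) / δ²
  = (1.282 + 1.282)² · (2·1.6² = 5.12) / 0.8²
  = 6.5741 · 5.12 / 0.64
  = 52.59
Adjust for 66% response: 52.59 / 0.66 = 79.69.
Round up → n = 80 per group.

n = 80 per group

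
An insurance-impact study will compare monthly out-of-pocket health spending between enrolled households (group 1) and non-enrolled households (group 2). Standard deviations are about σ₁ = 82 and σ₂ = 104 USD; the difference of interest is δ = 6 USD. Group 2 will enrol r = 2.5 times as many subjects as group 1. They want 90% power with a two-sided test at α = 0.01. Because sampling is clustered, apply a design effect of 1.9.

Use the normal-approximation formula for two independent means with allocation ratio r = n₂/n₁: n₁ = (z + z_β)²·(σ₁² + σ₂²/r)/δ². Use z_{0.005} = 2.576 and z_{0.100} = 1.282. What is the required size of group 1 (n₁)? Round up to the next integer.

n₁ = 8681

n₁ = (z_{α/2} + z_β)² · (σ₁² + σ₂²/r) / δ²
   = (2.576 + 1.282)² · (82² + 104²/2.5) / 6²
   = 14.8842 · (6724 + 4326.4) / 36
   = 14.8842 · 11050.4 / 36
   = 4568.78
Design effect: 1.9 × 4568.78 = 8680.68.
Round up → n₁ = 8681; n₂ = r·n₁ = 2.5 × 8681 = 21703.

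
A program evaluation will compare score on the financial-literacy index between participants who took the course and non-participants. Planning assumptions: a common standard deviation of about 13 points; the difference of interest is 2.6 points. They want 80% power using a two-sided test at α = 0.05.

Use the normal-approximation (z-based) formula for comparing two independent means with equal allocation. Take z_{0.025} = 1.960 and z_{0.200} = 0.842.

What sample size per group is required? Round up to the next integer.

n = (z_{α/2} + z_β)² · (σ₁² + σ₂²) / δ²
  = (1.960 + 0.842)² · (2·13² = 338) / 2.6²
  = 7.8512 · 338 / 6.76
  = 392.56
Round up → n = 393 per group.

n = 393 per group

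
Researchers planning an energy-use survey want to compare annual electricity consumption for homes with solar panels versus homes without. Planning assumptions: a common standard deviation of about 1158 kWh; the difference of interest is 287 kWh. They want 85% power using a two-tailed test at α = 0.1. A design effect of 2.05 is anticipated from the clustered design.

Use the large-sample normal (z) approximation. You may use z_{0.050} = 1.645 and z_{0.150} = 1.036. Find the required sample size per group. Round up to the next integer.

n = (z_{α/2} + z_β)² · (σ₁² + σ₂²) / δ²
  = (1.645 + 1.036)² · (2·1158² = 2681928) / 287²
  = 7.1878 · 2681928 / 82369
  = 234.03
Design effect: 2.05 × 234.03 = 479.77.
Round up → n = 480 per group.

n = 480 per group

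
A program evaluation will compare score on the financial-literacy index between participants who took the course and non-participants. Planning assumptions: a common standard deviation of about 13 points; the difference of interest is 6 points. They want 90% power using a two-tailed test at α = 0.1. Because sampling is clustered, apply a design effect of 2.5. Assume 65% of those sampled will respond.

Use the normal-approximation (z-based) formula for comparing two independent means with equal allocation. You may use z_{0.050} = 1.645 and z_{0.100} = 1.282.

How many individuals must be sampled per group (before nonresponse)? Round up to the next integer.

n = (z_{α/2} + z_β)² · (σ₁² + σ₂²) / δ²
  = (1.645 + 1.282)² · (2·13² = 338) / 6²
  = 8.5673 · 338 / 36
  = 80.44
Design effect: 2.5 × 80.44 = 201.09.
Adjust for 65% response: 201.09 / 0.65 = 309.38.
Round up → n = 310 per group.

n = 310 per group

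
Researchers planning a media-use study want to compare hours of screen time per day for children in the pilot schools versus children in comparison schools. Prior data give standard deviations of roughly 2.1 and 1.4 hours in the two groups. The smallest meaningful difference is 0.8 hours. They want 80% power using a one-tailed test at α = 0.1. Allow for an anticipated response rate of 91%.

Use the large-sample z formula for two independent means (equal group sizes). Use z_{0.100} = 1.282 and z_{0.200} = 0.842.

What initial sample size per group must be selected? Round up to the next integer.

n = (z_α + z_β)² · (σ₁² + σ₂²) / δ²
  = (1.282 + 0.842)² · (2.1² + 1.4² = 6.37) / 0.8²
  = 4.5114 · 6.37 / 0.64
  = 44.90
Adjust for 91% response: 44.90 / 0.91 = 49.34.
Round up → n = 50 per group.

n = 50 per group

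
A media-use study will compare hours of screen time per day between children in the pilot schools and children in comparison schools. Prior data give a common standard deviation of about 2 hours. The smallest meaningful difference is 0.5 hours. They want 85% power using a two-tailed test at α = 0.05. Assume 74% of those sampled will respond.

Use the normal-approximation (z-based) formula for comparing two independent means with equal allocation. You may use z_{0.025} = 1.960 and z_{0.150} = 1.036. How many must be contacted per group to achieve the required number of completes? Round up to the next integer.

n = (z_{α/2} + z_β)² · (σ₁² + σ₂²) / δ²
  = (1.960 + 1.036)² · (2·2² = 8) / 0.5²
  = 8.9760 · 8 / 0.25
  = 287.23
Adjust for 74% response: 287.23 / 0.74 = 388.15.
Round up → n = 389 per group.

n = 389 per group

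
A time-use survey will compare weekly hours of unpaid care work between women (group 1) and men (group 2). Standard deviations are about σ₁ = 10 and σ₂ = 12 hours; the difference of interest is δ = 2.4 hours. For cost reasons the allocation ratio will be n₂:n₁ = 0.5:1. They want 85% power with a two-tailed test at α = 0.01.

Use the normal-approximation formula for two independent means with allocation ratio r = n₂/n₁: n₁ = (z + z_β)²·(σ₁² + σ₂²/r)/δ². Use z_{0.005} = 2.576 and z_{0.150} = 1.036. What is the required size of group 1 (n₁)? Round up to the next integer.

n₁ = (z_{α/2} + z_β)² · (σ₁² + σ₂²/r) / δ²
   = (2.576 + 1.036)² · (10² + 12²/0.5) / 2.4²
   = 13.0465 · (100 + 288) / 5.76
   = 13.0465 · 388 / 5.76
   = 878.83
Round up → n₁ = 879; n₂ = r·n₁ = 0.5 × 879 = 440.

n₁ = 879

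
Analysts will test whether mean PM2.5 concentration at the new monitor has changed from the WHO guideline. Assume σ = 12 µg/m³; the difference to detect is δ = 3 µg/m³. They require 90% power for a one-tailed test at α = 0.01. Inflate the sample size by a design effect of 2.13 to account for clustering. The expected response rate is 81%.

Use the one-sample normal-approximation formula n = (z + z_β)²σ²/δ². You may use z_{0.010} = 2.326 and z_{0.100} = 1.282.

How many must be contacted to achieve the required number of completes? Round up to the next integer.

n = (z_α + z_β)² · σ² / δ²
  = (2.326 + 1.282)² · 12² / 3²
  = 13.0177 · 144 / 9
  = 208.28
Design effect: 2.13 × 208.28 = 443.64.
Adjust for 81% response: 443.64 / 0.81 = 547.71.
Round up → n = 548.

n = 548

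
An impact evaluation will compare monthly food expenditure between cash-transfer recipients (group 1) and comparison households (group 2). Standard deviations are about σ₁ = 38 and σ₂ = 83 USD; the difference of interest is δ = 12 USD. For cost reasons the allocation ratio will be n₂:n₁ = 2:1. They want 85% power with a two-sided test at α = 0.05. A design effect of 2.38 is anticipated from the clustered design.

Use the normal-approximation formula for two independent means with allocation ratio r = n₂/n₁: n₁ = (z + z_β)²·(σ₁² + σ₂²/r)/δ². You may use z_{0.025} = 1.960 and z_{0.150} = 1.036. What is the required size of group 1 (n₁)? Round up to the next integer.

n₁ = 726

n₁ = (z_{α/2} + z_β)² · (σ₁² + σ₂²/r) / δ²
   = (1.960 + 1.036)² · (38² + 83²/2) / 12²
   = 8.9760 · (1444 + 3444.5) / 144
   = 8.9760 · 4888.5 / 144
   = 304.72
Design effect: 2.38 × 304.72 = 725.23.
Round up → n₁ = 726; n₂ = r·n₁ = 2 × 726 = 1452.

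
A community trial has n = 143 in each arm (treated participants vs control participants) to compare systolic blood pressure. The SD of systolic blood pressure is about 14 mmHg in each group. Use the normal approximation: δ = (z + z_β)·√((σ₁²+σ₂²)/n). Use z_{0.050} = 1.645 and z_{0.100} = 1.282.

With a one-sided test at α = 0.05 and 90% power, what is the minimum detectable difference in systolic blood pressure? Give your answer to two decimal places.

Minimum detectable difference ≈ 4.85 mmHg

δ = (z_α + z_β) · √((σ₁²+σ₂²)/n)
  = (1.645 + 1.282) · √(392/143)
  = 2.927 · √2.7413
  = 2.927 · 1.6557
  = 4.8462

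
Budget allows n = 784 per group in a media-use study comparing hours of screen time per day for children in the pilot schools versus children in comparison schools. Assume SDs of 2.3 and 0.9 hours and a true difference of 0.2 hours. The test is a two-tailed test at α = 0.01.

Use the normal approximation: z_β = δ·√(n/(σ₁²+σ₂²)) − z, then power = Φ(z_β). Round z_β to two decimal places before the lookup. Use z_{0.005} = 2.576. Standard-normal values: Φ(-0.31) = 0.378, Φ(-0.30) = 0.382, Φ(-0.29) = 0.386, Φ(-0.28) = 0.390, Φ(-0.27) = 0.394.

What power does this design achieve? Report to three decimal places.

z_β = δ·√(n/(σ₁²+σ₂²)) − z_{α/2}
    = 0.2 · √(784/6.1) − 2.576
    = 0.2 · 11.33687 − 2.576
    = 2.2674 − 2.576 = -0.3086 → -0.31
Power = Φ(-0.31) = 0.378.

Power ≈ 0.378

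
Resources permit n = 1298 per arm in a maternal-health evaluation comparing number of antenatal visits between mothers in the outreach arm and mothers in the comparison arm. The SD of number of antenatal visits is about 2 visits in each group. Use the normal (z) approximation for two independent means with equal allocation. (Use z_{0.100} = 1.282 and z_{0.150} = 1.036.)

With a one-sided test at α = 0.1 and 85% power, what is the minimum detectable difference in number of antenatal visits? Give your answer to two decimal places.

Minimum detectable difference ≈ 0.18 visits

δ = (z_α + z_β) · √((σ₁²+σ₂²)/n)
  = (1.282 + 1.036) · √(8/1298)
  = 2.318 · √0.00616
  = 2.318 · 0.0785
  = 0.1820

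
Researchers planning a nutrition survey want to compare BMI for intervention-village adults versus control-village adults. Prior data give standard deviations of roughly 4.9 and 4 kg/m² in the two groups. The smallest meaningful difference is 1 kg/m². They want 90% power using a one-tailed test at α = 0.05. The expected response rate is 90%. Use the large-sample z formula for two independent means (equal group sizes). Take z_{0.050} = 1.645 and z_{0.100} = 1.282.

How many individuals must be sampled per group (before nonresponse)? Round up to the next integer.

n = 381 per group

n = (z_α + z_β)² · (σ₁² + σ₂²) / δ²
  = (1.645 + 1.282)² · (4.9² + 4² = 40.01) / 1²
  = 8.5673 · 40.01 / 1
  = 342.78
Adjust for 90% response: 342.78 / 0.90 = 380.87.
Round up → n = 381 per group.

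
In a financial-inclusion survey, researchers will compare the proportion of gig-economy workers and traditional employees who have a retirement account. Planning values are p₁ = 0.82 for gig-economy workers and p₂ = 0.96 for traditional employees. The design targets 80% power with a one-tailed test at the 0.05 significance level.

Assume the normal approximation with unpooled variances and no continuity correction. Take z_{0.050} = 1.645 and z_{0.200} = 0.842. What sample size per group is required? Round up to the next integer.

n = (z_α + z_β)² · [p₁(1−p₁) + p₂(1−p₂)] / (p₁ − p₂)²
  = (1.645 + 0.842)² · (0.82·0.18 + 0.96·0.04) / (-0.14)²
  = (2.487)² · (0.1476 + 0.0384) / 0.0196
  = 6.1852 · 0.1860 / 0.0196
  = 58.70
Round up → n = 59 per group.

n = 59 per group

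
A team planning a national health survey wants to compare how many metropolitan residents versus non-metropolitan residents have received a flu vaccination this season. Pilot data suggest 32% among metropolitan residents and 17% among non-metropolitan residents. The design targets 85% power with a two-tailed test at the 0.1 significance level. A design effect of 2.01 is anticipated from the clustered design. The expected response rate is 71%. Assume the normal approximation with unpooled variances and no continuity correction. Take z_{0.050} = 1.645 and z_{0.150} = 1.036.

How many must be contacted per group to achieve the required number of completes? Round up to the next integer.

n = 325 per group

n = (z_{α/2} + z_β)² · [p₁(1−p₁) + p₂(1−p₂)] / (p₁ − p₂)²
  = (1.645 + 1.036)² · (0.32·0.68 + 0.17·0.83) / (0.15)²
  = (2.681)² · (0.2176 + 0.1411) / 0.0225
  = 7.1878 · 0.3587 / 0.0225
  = 114.59
Design effect: 2.01 × 114.59 = 230.32.
Adjust for 71% response: 230.32 / 0.71 = 324.40.
Round up → n = 325 per group.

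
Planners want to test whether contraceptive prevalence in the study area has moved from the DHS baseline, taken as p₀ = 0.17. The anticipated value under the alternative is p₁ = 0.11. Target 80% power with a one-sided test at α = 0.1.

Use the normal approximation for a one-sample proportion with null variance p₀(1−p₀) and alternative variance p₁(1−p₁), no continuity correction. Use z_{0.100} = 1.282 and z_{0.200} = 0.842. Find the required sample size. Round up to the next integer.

n = 155

n = [z_α·√(p₀q₀) + z_β·√(p₁q₁)]² / (p₁ − p₀)²
  = [1.282·√(0.17·0.83) + 0.842·√(0.11·0.89)]² / (-0.06)²
  = [1.282·0.3756 + 0.842·0.3129]² / 0.0036
  = [0.7450]² / 0.0036
  = 154.18
Round up → n = 155.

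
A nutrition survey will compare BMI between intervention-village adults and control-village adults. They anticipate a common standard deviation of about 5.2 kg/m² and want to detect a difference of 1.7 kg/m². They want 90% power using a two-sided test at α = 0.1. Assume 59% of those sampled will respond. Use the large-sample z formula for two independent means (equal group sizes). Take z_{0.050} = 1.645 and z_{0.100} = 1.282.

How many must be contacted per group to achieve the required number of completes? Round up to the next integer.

n = 272 per group

n = (z_{α/2} + z_β)² · (σ₁² + σ₂²) / δ²
  = (1.645 + 1.282)² · (2·5.2² = 54.08) / 1.7²
  = 8.5673 · 54.08 / 2.89
  = 160.32
Adjust for 59% response: 160.32 / 0.59 = 271.73.
Round up → n = 272 per group.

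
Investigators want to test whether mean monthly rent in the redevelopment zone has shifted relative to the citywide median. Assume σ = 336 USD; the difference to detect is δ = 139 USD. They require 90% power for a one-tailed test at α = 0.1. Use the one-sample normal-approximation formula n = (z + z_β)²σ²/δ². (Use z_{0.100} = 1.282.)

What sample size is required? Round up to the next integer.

n = 39

n = (z_α + z_β)² · σ² / δ²
  = (1.282 + 1.282)² · 336² / 139²
  = 6.5741 · 112896 / 19321
  = 38.41
Round up → n = 39.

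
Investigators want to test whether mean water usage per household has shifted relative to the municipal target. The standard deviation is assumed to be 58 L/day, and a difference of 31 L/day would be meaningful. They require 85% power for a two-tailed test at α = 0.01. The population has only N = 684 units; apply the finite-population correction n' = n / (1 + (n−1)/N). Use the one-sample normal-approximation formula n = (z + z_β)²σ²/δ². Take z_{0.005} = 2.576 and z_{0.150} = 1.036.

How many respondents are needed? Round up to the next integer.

n = 43

n = (z_{α/2} + z_β)² · σ² / δ²
  = (2.576 + 1.036)² · 58² / 31²
  = 13.0465 · 3364 / 961
  = 45.67
Finite-population correction (N = 684): 45.67 / (1 + (45.67 − 1)/684) = 42.87.
Round up → n = 43.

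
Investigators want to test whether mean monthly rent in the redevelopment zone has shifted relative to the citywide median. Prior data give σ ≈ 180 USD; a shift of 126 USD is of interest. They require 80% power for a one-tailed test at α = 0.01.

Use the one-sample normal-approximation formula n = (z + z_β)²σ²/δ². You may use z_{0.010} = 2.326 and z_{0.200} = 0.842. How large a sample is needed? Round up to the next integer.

n = (z_α + z_β)² · σ² / δ²
  = (2.326 + 0.842)² · 180² / 126²
  = 10.0362 · 32400 / 15876
  = 20.48
Round up → n = 21.

n = 21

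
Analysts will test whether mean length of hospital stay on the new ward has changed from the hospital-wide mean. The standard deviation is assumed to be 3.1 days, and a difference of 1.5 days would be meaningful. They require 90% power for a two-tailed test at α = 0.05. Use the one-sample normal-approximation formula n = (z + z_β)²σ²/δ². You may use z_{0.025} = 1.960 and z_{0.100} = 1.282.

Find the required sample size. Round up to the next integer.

n = 45

n = (z_{α/2} + z_β)² · σ² / δ²
  = (1.960 + 1.282)² · 3.1² / 1.5²
  = 10.5106 · 9.61 / 2.25
  = 44.89
Round up → n = 45.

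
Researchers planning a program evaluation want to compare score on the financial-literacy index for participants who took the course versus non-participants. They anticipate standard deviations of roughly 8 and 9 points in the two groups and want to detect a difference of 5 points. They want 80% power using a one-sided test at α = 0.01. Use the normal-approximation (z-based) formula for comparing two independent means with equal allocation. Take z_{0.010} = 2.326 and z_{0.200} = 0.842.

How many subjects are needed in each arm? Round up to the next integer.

n = (z_α + z_β)² · (σ₁² + σ₂²) / δ²
  = (2.326 + 0.842)² · (8² + 9² = 145) / 5²
  = 10.0362 · 145 / 25
  = 58.21
Round up → n = 59 per group.

n = 59 per group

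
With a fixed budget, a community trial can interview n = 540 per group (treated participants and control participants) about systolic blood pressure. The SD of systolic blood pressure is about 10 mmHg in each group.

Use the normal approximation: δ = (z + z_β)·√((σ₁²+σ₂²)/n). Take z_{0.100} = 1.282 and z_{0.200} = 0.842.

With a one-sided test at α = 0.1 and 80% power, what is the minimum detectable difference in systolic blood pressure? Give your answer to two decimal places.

Minimum detectable difference ≈ 1.29 mmHg

δ = (z_α + z_β) · √((σ₁²+σ₂²)/n)
  = (1.282 + 0.842) · √(200/540)
  = 2.124 · √0.37037
  = 2.124 · 0.6086
  = 1.2926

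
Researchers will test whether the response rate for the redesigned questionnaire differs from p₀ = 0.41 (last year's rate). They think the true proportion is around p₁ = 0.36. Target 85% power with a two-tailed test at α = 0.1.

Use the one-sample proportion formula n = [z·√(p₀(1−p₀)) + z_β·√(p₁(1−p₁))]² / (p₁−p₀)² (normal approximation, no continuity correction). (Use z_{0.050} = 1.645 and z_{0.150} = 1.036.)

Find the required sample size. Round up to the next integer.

n = 683

n = [z_{α/2}·√(p₀q₀) + z_β·√(p₁q₁)]² / (p₁ − p₀)²
  = [1.645·√(0.41·0.59) + 1.036·√(0.36·0.64)]² / (-0.05)²
  = [1.645·0.4918 + 1.036·0.4800]² / 0.0025
  = [1.3063]² / 0.0025
  = 682.62
Round up → n = 683.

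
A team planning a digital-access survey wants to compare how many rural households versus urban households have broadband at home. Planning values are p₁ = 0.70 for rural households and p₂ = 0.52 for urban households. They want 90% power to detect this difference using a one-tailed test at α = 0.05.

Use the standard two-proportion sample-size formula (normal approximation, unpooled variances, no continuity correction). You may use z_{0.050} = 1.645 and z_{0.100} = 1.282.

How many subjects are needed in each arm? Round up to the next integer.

n = 122 per group

n = (z_α + z_β)² · [p₁(1−p₁) + p₂(1−p₂)] / (p₁ − p₂)²
  = (1.645 + 1.282)² · (0.70·0.30 + 0.52·0.48) / (0.18)²
  = (2.927)² · (0.2100 + 0.2496) / 0.0324
  = 8.5673 · 0.4596 / 0.0324
  = 121.53
Round up → n = 122 per group.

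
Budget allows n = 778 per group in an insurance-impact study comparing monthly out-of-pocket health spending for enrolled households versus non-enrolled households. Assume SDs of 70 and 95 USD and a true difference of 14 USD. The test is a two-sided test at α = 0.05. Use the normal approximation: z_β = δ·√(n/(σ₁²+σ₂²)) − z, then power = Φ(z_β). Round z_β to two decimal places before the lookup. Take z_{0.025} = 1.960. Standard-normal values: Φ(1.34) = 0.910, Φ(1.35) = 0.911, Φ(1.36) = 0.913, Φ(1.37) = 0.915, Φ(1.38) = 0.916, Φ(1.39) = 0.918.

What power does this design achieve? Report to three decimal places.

Power ≈ 0.911

z_β = δ·√(n/(σ₁²+σ₂²)) − z_{α/2}
    = 14 · √(778/13925) − 1.960
    = 14 · 0.23637 − 1.960
    = 3.3092 − 1.960 = 1.3492 → 1.35
Power = Φ(1.35) = 0.911.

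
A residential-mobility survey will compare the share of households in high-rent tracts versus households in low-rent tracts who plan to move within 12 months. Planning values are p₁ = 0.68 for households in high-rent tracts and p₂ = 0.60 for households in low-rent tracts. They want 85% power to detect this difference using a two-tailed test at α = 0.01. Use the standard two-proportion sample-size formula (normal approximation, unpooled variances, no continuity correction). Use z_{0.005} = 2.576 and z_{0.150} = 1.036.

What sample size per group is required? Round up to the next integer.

n = 933 per group

n = (z_{α/2} + z_β)² · [p₁(1−p₁) + p₂(1−p₂)] / (p₁ − p₂)²
  = (2.576 + 1.036)² · (0.68·0.32 + 0.60·0.40) / (0.08)²
  = (3.612)² · (0.2176 + 0.2400) / 0.0064
  = 13.0465 · 0.4576 / 0.0064
  = 932.83
Round up → n = 933 per group.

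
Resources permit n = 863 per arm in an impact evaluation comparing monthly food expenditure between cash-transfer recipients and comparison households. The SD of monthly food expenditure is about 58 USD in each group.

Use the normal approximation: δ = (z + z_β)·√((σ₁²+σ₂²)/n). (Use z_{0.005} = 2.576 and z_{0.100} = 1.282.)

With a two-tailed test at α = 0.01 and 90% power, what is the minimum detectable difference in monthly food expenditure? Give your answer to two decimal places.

δ = (z_{α/2} + z_β) · √((σ₁²+σ₂²)/n)
  = (2.576 + 1.282) · √(6728/863)
  = 3.858 · √7.7961
  = 3.858 · 2.7921
  = 10.7721

Minimum detectable difference ≈ 10.77 USD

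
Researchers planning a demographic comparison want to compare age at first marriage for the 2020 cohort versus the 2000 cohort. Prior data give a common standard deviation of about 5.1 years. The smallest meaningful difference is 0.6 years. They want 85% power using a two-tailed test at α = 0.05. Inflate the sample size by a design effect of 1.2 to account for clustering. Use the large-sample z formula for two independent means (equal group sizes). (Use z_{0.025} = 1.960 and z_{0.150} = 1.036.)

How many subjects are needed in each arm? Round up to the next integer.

n = (z_{α/2} + z_β)² · (σ₁² + σ₂²) / δ²
  = (1.960 + 1.036)² · (2·5.1² = 52.02) / 0.6²
  = 8.9760 · 52.02 / 0.36
  = 1297.03
Design effect: 1.2 × 1297.03 = 1556.44.
Round up → n = 1557 per group.

n = 1557 per group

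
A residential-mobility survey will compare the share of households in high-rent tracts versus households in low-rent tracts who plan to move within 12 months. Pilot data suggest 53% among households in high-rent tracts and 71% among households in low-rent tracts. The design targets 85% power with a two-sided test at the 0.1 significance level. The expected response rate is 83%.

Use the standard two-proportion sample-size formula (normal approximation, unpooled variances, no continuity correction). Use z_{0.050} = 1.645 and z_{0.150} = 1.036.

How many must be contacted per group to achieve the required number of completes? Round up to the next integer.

n = 122 per group

n = (z_{α/2} + z_β)² · [p₁(1−p₁) + p₂(1−p₂)] / (p₁ − p₂)²
  = (1.645 + 1.036)² · (0.53·0.47 + 0.71·0.29) / (-0.18)²
  = (2.681)² · (0.2491 + 0.2059) / 0.0324
  = 7.1878 · 0.4550 / 0.0324
  = 100.94
Adjust for 83% response: 100.94 / 0.83 = 121.61.
Round up → n = 122 per group.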